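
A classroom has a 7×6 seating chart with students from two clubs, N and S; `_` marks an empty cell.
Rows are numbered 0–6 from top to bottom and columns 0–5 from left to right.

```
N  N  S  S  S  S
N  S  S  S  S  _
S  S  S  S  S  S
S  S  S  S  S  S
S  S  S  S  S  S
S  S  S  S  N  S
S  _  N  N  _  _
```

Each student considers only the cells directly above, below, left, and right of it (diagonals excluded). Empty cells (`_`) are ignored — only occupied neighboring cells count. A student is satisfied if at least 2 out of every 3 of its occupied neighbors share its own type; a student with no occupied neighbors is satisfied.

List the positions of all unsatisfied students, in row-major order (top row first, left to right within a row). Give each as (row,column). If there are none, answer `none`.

(0,0)N 2/2 ok
(0,1)N 1/3 unhappy
(0,2)S 2/3 ok
(0,3)S 3/3 ok
(0,4)S 3/3 ok
(0,5)S 1/1 ok
(1,0)N 1/3 unhappy
(1,1)S 2/4 unhappy
(1,2)S 4/4 ok
(1,3)S 4/4 ok
(1,4)S 3/3 ok
(2,0)S 2/3 ok
(2,1)S 4/4 ok
(2,2)S 4/4 ok
(2,3)S 4/4 ok
(2,4)S 4/4 ok
(2,5)S 2/2 ok
(3,0)S 3/3 ok
(3,1)S 4/4 ok
(3,2)S 4/4 ok
(3,3)S 4/4 ok
(3,4)S 4/4 ok
(3,5)S 3/3 ok
(4,0)S 3/3 ok
(4,1)S 4/4 ok
(4,2)S 4/4 ok
(4,3)S 4/4 ok
(4,4)S 3/4 ok
(4,5)S 3/3 ok
(5,0)S 3/3 ok
(5,1)S 3/3 ok
(5,2)S 3/4 ok
(5,3)S 2/4 unhappy
(5,4)N 0/3 unhappy
(5,5)S 1/2 unhappy
(6,0)S 1/1 ok
(6,2)N 1/2 unhappy
(6,3)N 1/2 unhappy

(0,1), (1,0), (1,1), (5,3), (5,4), (5,5), (6,2), (6,3)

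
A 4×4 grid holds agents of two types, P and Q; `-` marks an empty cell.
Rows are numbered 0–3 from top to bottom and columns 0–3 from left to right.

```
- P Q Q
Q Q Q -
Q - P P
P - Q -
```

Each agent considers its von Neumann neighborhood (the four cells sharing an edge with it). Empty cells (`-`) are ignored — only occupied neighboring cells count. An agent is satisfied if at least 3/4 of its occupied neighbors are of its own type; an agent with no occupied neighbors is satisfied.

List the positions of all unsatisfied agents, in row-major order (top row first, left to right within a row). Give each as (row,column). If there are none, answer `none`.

Row 0: (0,1)P 0/2 ✗ · (0,2)Q 2/3 ✗ · (0,3)Q 1/1 ✓
Row 1: (1,0)Q 2/2 ✓ · (1,1)Q 2/3 ✗ · (1,2)Q 2/3 ✗
Row 2: (2,0)Q 1/2 ✗ · (2,2)P 1/3 ✗ · (2,3)P 1/1 ✓
Row 3: (3,0)P 0/1 ✗ · (3,2)Q 0/1 ✗

(0,1), (0,2), (1,1), (1,2), (2,0), (2,2), (3,0), (3,2)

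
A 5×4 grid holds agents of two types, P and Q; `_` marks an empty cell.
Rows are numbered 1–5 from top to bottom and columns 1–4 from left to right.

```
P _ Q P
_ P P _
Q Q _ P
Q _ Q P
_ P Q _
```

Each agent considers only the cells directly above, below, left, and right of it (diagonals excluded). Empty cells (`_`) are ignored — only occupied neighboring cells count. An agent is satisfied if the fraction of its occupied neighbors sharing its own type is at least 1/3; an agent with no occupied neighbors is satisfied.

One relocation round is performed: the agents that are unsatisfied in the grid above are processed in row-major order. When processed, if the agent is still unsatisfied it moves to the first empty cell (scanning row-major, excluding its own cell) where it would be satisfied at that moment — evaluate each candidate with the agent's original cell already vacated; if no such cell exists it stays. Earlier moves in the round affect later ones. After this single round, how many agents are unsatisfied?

0

Initially unsatisfied (in order): (1,3), (1,4), (5,2).
  (1,3) → (2,1).
  (1,4): now satisfied by earlier moves; stays.
  (5,2) → (1,2).
Resulting grid:
P P _ P
Q P P _
Q Q _ P
Q _ Q P
_ _ Q _
All satisfied now.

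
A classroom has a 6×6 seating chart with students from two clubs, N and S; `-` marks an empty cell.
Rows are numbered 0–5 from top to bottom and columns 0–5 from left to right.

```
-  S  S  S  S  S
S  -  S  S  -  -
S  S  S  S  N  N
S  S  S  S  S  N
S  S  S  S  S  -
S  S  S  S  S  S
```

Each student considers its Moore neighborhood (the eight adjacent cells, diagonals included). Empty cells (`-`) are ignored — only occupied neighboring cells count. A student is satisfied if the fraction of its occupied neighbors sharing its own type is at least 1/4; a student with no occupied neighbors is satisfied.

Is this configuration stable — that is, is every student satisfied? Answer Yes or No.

Row 0: (0,1)S 3/3 ok · (0,2)S 4/4 ok · (0,3)S 4/4 ok · (0,4)S 3/3 ok · (0,5)S 1/1 ok
Row 1: (1,0)S 3/3 ok · (1,2)S 7/7 ok · (1,3)S 6/7 ok
Row 2: (2,0)S 4/4 ok · (2,1)S 7/7 ok · (2,2)S 7/7 ok · (2,3)S 6/7 ok · (2,4)N 2/6 ok · (2,5)N 2/3 ok
Row 3: (3,0)S 5/5 ok · (3,1)S 8/8 ok · (3,2)S 8/8 ok · (3,3)S 7/8 ok · (3,4)S 4/7 ok · (3,5)N 2/4 ok
Row 4: (4,0)S 5/5 ok · (4,1)S 8/8 ok · (4,2)S 8/8 ok · (4,3)S 8/8 ok · (4,4)S 6/7 ok
Row 5: (5,0)S 3/3 ok · (5,1)S 5/5 ok · (5,2)S 5/5 ok · (5,3)S 5/5 ok · (5,4)S 4/4 ok · (5,5)S 2/2 ok
All meet the threshold, so the configuration is stable.

Yes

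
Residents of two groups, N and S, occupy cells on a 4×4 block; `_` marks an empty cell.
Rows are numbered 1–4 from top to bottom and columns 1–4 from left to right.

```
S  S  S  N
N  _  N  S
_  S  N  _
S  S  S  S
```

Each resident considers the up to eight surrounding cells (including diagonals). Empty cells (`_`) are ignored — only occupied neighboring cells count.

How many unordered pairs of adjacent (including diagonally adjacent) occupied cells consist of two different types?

Scan each occupied cell's neighbors to the right and below (and the two forward diagonals) so each pair is counted once.
From row 1: 6 unlike of 10 pairs (running 6/10).
From row 2: 4 unlike of 5 pairs (running 10/15).
From row 3: 4 unlike of 7 pairs (running 14/22).
From row 4: 0 unlike of 3 pairs (running 14/25).
Total adjacent occupied pairs: 25; unlike-type pairs: 14.

14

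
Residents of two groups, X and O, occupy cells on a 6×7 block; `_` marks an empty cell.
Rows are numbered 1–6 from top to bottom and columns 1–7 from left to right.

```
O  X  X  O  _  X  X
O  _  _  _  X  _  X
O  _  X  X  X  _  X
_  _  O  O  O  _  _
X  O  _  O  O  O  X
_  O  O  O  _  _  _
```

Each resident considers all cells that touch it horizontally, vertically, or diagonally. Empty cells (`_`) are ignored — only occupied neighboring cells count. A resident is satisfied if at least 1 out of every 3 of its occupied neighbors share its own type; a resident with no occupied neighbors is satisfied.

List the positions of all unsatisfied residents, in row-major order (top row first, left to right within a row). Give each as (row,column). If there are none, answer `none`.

(1,4), (5,1), (5,7)

Row 1: (1,1)O 1/2 ok · (1,2)X 1/3 ok · (1,3)X 1/2 ok · (1,4)O 0/2 unhappy · (1,6)X 3/3 ok · (1,7)X 2/2 ok
Row 2: (2,1)O 2/3 ok · (2,5)X 3/4 ok · (2,7)X 3/3 ok
Row 3: (3,1)O 1/1 ok · (3,3)X 1/3 ok · (3,4)X 3/6 ok · (3,5)X 2/4 ok · (3,7)X 1/1 ok
Row 4: (4,3)O 3/5 ok · (4,4)O 4/7 ok · (4,5)O 4/6 ok
Row 5: (5,1)X 0/2 unhappy · (5,2)O 3/4 ok · (5,4)O 6/6 ok · (5,5)O 5/5 ok · (5,6)O 2/3 ok · (5,7)X 0/1 unhappy
Row 6: (6,2)O 2/3 ok · (6,3)O 4/4 ok · (6,4)O 3/3 ok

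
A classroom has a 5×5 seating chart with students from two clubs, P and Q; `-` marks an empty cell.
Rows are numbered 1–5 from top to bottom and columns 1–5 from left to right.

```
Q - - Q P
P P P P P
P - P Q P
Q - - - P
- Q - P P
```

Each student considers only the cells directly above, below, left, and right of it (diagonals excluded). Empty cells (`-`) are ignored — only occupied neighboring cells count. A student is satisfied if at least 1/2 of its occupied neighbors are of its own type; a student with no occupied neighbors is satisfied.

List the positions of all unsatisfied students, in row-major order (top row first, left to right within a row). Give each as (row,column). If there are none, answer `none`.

(1,1), (1,4), (3,4), (4,1)

Row 1: (1,1)Q 0/1 not · (1,4)Q 0/2 not · (1,5)P 1/2 satisfied
Row 2: (2,1)P 2/3 satisfied · (2,2)P 2/2 satisfied · (2,3)P 3/3 satisfied · (2,4)P 2/4 satisfied · (2,5)P 3/3 satisfied
Row 3: (3,1)P 1/2 satisfied · (3,3)P 1/2 satisfied · (3,4)Q 0/3 not · (3,5)P 2/3 satisfied
Row 4: (4,1)Q 0/1 not · (4,5)P 2/2 satisfied
Row 5: (5,2)Q 0/0 satisfied · (5,4)P 1/1 satisfied · (5,5)P 2/2 satisfied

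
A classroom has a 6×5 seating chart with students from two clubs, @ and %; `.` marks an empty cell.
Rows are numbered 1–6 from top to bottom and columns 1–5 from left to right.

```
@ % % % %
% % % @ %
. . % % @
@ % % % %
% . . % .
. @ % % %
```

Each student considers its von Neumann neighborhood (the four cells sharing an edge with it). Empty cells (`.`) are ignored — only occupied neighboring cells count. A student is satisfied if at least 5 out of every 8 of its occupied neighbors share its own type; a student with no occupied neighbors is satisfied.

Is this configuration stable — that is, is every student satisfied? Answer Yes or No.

No

(1,1)@ 0/2 unhappy
(1,2)% 2/3 ok
(1,3)% 3/3 ok
(1,4)% 2/3 ok
(1,5)% 2/2 ok
(2,1)% 1/2 unhappy
(2,2)% 3/3 ok
(2,3)% 3/4 ok
(2,4)@ 0/4 unhappy
(2,5)% 1/3 unhappy
(3,3)% 3/3 ok
(3,4)% 2/4 unhappy
(3,5)@ 0/3 unhappy
(4,1)@ 0/2 unhappy
(4,2)% 1/2 unhappy
(4,3)% 3/3 ok
(4,4)% 4/4 ok
(4,5)% 1/2 unhappy
(5,1)% 0/1 unhappy
(5,4)% 2/2 ok
(6,2)@ 0/1 unhappy
(6,3)% 1/2 unhappy
(6,4)% 3/3 ok
(6,5)% 1/1 ok
For instance (1,1) has only 0/2 same-type neighbors, below 5/8.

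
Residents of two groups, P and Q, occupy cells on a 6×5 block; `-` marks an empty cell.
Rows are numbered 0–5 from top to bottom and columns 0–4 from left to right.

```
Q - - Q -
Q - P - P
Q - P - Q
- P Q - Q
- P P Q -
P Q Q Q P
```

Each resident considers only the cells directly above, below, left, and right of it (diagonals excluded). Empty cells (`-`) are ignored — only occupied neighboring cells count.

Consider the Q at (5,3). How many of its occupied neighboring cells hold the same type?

Occupied neighbors of (5,3): (4,3)=Q, (5,2)=Q, (5,4)=P.
Same type (Q): 2 of 3.

2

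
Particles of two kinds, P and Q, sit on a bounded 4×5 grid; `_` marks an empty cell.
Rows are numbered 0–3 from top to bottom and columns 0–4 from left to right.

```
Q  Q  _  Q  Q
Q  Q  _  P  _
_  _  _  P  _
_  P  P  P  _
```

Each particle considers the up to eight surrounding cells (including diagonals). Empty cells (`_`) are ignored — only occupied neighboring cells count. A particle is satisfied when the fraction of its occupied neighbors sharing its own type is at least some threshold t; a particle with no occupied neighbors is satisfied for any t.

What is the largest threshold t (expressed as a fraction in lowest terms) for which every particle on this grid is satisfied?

Row 0: (0,0)Q 3/3 · (0,1)Q 3/3 · (0,3)Q 1/2 · (0,4)Q 1/2
Row 1: (1,0)Q 3/3 · (1,1)Q 3/3 · (1,3)P 1/3
Row 2: (2,3)P 3/3
Row 3: (3,1)P 1/1 · (3,2)P 3/3 · (3,3)P 2/2
The smallest same-type fraction is 1/3 at (1,3), which reduces to 1/3. Any threshold above that leaves this particle unsatisfied.

1/3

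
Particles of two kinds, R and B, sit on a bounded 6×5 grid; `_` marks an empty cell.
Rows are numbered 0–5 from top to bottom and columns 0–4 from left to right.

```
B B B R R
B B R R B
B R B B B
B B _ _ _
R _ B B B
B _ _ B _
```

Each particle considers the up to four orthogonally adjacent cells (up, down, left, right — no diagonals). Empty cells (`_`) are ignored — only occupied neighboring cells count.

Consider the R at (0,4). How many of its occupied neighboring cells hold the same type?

1

Occupied neighbors of (0,4): (1,4)=B, (0,3)=R.
Same type (R): 1 of 2.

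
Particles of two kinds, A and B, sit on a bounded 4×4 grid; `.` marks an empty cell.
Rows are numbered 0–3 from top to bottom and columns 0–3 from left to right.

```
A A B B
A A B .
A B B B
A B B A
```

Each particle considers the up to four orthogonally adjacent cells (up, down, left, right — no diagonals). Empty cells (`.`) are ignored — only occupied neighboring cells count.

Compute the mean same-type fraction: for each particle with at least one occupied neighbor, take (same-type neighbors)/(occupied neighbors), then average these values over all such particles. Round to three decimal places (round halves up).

(0,0)A 2/2
(0,1)A 2/3
(0,2)B 2/3
(0,3)B 1/1
(1,0)A 3/3
(1,1)A 2/4
(1,2)B 2/3
(2,0)A 2/3
(2,1)B 2/4
(2,2)B 4/4
(2,3)B 1/2
(3,0)A 1/2
(3,1)B 2/3
(3,2)B 2/3
(3,3)A 0/2
Sum over 15 particles: 2/2 + 2/3 + 2/3 + 1/1 + 3/3 + 2/4 + 2/3 + 2/3 + 2/4 + 4/4 + 1/2 + 1/2 + 2/3 + 2/3 + 0/2 = 10; mean = 10 ÷ 15 = 2/3 = 0.666666… → 0.667.

0.667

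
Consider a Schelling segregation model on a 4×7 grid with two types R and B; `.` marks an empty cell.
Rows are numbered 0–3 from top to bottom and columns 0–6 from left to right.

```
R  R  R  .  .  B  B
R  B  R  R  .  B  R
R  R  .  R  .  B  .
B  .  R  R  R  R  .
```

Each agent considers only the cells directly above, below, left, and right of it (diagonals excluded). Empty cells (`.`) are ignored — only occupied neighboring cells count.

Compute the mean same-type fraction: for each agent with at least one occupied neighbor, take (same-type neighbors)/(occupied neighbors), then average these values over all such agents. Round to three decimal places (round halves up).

Row 0: (0,0)R 2/2 · (0,1)R 2/3 · (0,2)R 2/2 · (0,5)B 2/2 · (0,6)B 1/2
Row 1: (1,0)R 2/3 · (1,1)B 0/4 · (1,2)R 2/3 · (1,3)R 2/2 · (1,5)B 2/3 · (1,6)R 0/2
Row 2: (2,0)R 2/3 · (2,1)R 1/2 · (2,3)R 2/2 · (2,5)B 1/2
Row 3: (3,0)B 0/1 · (3,2)R 1/1 · (3,3)R 3/3 · (3,4)R 2/2 · (3,5)R 1/2
Sum over 20 agents: 2/2 + 2/3 + 2/2 + 2/2 + 1/2 + 2/3 + 0/4 + 2/3 + 2/2 + 2/3 + 0/2 + 2/3 + 1/2 + 2/2 + 1/2 + 0/1 + 1/1 + 3/3 + 2/2 + 1/2 = 40/3; mean = 40/3 ÷ 20 = 2/3 = 0.666666… → 0.667.

0.667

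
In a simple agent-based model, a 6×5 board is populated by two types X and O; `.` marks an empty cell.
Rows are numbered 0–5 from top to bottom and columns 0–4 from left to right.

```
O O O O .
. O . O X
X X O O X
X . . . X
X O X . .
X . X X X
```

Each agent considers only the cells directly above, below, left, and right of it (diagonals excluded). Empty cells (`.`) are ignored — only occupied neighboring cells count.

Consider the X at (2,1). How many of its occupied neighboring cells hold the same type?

1

Occupied neighbors of (2,1): (1,1)=O, (2,0)=X, (2,2)=O.
Same type (X): 1 of 3.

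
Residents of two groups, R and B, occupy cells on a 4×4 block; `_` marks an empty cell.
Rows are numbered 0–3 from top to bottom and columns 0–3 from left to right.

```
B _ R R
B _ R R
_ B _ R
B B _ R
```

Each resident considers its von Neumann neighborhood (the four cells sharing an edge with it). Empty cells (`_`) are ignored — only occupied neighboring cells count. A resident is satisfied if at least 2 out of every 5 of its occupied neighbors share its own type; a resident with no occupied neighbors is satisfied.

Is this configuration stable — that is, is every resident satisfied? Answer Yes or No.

Row 0: (0,0)B 1/1 ok · (0,2)R 2/2 ok · (0,3)R 2/2 ok
Row 1: (1,0)B 1/1 ok · (1,2)R 2/2 ok · (1,3)R 3/3 ok
Row 2: (2,1)B 1/1 ok · (2,3)R 2/2 ok
Row 3: (3,0)B 1/1 ok · (3,1)B 2/2 ok · (3,3)R 1/1 ok
All meet the threshold, so the configuration is stable.

Yes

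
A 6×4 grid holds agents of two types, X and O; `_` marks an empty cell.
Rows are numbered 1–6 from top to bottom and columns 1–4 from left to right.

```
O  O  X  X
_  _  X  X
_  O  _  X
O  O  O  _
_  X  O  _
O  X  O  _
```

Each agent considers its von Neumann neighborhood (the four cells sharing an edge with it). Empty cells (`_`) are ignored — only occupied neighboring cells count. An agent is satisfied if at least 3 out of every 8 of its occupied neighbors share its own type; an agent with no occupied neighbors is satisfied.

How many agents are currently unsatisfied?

(1,1)O 1/1 satisfied
(1,2)O 1/2 satisfied
(1,3)X 2/3 satisfied
(1,4)X 2/2 satisfied
(2,3)X 2/2 satisfied
(2,4)X 3/3 satisfied
(3,2)O 1/1 satisfied
(3,4)X 1/1 satisfied
(4,1)O 1/1 satisfied
(4,2)O 3/4 satisfied
(4,3)O 2/2 satisfied
(5,2)X 1/3 not
(5,3)O 2/3 satisfied
(6,1)O 0/1 not
(6,2)X 1/3 not
(6,3)O 1/2 satisfied
Unsatisfied: (5,2), (6,1), (6,2) — 3 in total.

3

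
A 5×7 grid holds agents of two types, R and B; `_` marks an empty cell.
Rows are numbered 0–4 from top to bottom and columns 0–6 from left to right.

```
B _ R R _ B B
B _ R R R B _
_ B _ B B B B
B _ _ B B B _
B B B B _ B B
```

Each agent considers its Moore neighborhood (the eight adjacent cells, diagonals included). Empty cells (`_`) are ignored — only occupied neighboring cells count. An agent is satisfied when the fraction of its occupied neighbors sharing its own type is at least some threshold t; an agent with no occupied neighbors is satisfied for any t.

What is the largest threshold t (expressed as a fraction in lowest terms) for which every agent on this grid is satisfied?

2/7

(0,0)B 1/1
(0,2)R 3/3
(0,3)R 4/4
(0,5)B 2/3
(0,6)B 2/2
(1,0)B 2/2
(1,2)R 3/5
(1,3)R 4/6
(1,4)R 2/7
(1,5)B 5/6
(2,1)B 2/3
(2,3)B 3/6
(2,4)B 6/8
(2,5)B 5/6
(2,6)B 3/3
(3,0)B 3/3
(3,3)B 5/5
(3,4)B 7/7
(3,5)B 6/6
(4,0)B 2/2
(4,1)B 3/3
(4,2)B 3/3
(4,3)B 3/3
(4,5)B 3/3
(4,6)B 2/2
The smallest same-type fraction is 2/7 at (1,4), which reduces to 2/7. Any threshold above that leaves this agent unsatisfied.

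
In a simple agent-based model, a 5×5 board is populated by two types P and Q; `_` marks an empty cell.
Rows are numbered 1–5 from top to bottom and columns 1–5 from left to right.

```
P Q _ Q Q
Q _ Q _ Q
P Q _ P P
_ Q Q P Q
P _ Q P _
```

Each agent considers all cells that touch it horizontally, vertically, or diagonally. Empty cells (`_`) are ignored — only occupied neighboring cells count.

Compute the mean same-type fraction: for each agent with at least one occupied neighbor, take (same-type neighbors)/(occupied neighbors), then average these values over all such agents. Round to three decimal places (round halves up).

(1,1)P 0/2
(1,2)Q 2/3
(1,4)Q 3/3
(1,5)Q 2/2
(2,1)Q 2/4
(2,3)Q 3/4
(2,5)Q 2/4
(3,1)P 0/3
(3,2)Q 4/5
(3,4)P 2/6
(3,5)P 2/4
(4,2)Q 3/5
(4,3)Q 3/6
(4,4)P 3/6
(4,5)Q 0/4
(5,1)P 0/1
(5,3)Q 2/4
(5,4)P 1/4
Sum over 18 agents: 0/2 + 2/3 + 3/3 + 2/2 + 2/4 + 3/4 + 2/4 + 0/3 + 4/5 + 2/6 + 2/4 + 3/5 + 3/6 + 3/6 + 0/4 + 0/1 + 2/4 + 1/4 = 42/5; mean = 42/5 ÷ 18 = 7/15 = 0.466666… → 0.467.

0.467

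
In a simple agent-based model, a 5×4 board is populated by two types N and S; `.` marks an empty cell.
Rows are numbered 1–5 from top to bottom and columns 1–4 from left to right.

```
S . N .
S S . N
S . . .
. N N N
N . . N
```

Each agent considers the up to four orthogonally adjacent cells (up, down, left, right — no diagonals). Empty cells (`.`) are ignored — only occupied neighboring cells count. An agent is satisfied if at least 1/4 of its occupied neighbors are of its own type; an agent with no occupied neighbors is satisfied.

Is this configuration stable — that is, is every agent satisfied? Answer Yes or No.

(1,1)S 1/1 ok
(1,3)N 0/0 ok
(2,1)S 3/3 ok
(2,2)S 1/1 ok
(2,4)N 0/0 ok
(3,1)S 1/1 ok
(4,2)N 1/1 ok
(4,3)N 2/2 ok
(4,4)N 2/2 ok
(5,1)N 0/0 ok
(5,4)N 1/1 ok
All meet the threshold, so the configuration is stable.

Yes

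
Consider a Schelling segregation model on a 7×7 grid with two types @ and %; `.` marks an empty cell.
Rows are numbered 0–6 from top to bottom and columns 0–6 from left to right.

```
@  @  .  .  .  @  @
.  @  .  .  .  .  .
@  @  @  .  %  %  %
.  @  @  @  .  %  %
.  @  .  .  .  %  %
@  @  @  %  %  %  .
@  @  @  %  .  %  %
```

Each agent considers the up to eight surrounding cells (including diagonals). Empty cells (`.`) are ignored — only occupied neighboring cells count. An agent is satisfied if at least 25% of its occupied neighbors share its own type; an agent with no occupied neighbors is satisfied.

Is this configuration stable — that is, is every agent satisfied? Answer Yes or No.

Yes

(0,0)@ 2/2 ok
(0,1)@ 2/2 ok
(0,5)@ 1/1 ok
(0,6)@ 1/1 ok
(1,1)@ 5/5 ok
(2,0)@ 3/3 ok
(2,1)@ 5/5 ok
(2,2)@ 5/5 ok
(2,4)% 2/3 ok
(2,5)% 4/4 ok
(2,6)% 3/3 ok
(3,1)@ 5/5 ok
(3,2)@ 5/5 ok
(3,3)@ 2/3 ok
(3,5)% 6/6 ok
(3,6)% 5/5 ok
(4,1)@ 5/5 ok
(4,5)% 5/5 ok
(4,6)% 4/4 ok
(5,0)@ 4/4 ok
(5,1)@ 6/6 ok
(5,2)@ 4/6 ok
(5,3)% 2/4 ok
(5,4)% 5/5 ok
(5,5)% 5/5 ok
(6,0)@ 3/3 ok
(6,1)@ 5/5 ok
(6,2)@ 3/5 ok
(6,3)% 2/4 ok
(6,5)% 3/3 ok
(6,6)% 2/2 ok
All meet the threshold, so the configuration is stable.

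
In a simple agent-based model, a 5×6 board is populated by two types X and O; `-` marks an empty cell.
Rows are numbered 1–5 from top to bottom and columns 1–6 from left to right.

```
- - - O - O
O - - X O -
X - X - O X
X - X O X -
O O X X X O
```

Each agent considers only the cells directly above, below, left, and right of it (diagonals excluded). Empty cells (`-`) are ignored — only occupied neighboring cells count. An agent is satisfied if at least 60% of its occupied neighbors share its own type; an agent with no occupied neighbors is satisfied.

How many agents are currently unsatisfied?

13

Row 1: (1,4)O 0/1 ✗ · (1,6)O 0/0 ✓
Row 2: (2,1)O 0/1 ✗ · (2,4)X 0/2 ✗ · (2,5)O 1/2 ✗
Row 3: (3,1)X 1/2 ✗ · (3,3)X 1/1 ✓ · (3,5)O 1/3 ✗ · (3,6)X 0/1 ✗
Row 4: (4,1)X 1/2 ✗ · (4,3)X 2/3 ✓ · (4,4)O 0/3 ✗ · (4,5)X 1/3 ✗
Row 5: (5,1)O 1/2 ✗ · (5,2)O 1/2 ✗ · (5,3)X 2/3 ✓ · (5,4)X 2/3 ✓ · (5,5)X 2/3 ✓ · (5,6)O 0/1 ✗
Unsatisfied: (1,4), (2,1), (2,4), (2,5), (3,1), (3,5), (3,6), (4,1), (4,4), (4,5), (5,1), (5,2), (5,6) — 13 in total.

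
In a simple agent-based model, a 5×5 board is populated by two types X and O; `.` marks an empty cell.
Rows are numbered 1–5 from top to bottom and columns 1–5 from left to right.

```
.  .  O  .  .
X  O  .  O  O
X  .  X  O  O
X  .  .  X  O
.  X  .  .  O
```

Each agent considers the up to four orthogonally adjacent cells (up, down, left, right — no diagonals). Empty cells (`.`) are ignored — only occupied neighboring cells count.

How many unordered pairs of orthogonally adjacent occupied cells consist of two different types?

Scan each occupied cell's neighbors to the right and below so each pair is counted once.
From row 2: 1 unlike of 5 pairs (running 1/5).
From row 3: 2 unlike of 5 pairs (running 3/10).
From row 4: 1 unlike of 2 pairs (running 4/12).
Total adjacent occupied pairs: 12; unlike-type pairs: 4.

4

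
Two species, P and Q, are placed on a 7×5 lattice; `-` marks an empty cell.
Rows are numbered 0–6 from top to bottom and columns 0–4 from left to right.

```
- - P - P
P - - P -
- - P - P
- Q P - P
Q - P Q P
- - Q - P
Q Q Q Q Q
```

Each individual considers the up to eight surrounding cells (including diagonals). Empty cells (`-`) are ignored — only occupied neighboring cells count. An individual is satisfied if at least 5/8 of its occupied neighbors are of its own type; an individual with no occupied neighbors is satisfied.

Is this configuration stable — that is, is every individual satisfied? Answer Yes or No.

Row 0: (0,2)P 1/1 satisfied · (0,4)P 1/1 satisfied
Row 1: (1,0)P 0/0 satisfied · (1,3)P 4/4 satisfied
Row 2: (2,2)P 2/3 satisfied · (2,4)P 2/2 satisfied
Row 3: (3,1)Q 1/4 not · (3,2)P 2/4 not · (3,4)P 2/3 satisfied
Row 4: (4,0)Q 1/1 satisfied · (4,2)P 1/4 not · (4,3)Q 1/6 not · (4,4)P 2/3 satisfied
Row 5: (5,2)Q 4/5 satisfied · (5,4)P 1/4 not
Row 6: (6,0)Q 1/1 satisfied · (6,1)Q 3/3 satisfied · (6,2)Q 3/3 satisfied · (6,3)Q 3/4 satisfied · (6,4)Q 1/2 not
For instance (3,1) has only 1/4 same-type neighbors, below 5/8.

No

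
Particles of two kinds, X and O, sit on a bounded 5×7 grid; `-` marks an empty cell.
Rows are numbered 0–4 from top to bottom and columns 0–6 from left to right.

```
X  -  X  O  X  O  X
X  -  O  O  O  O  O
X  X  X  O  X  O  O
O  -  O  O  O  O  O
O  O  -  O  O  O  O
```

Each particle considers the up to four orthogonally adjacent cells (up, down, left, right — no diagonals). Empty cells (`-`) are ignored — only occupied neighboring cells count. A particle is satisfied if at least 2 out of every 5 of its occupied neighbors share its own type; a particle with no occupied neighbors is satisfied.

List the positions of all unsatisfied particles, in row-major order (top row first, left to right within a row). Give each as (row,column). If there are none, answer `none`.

(0,2), (0,3), (0,4), (0,5), (0,6), (1,2), (2,2), (2,4)

Row 0: (0,0)X 1/1 ok · (0,2)X 0/2 unhappy · (0,3)O 1/3 unhappy · (0,4)X 0/3 unhappy · (0,5)O 1/3 unhappy · (0,6)X 0/2 unhappy
Row 1: (1,0)X 2/2 ok · (1,2)O 1/3 unhappy · (1,3)O 4/4 ok · (1,4)O 2/4 ok · (1,5)O 4/4 ok · (1,6)O 2/3 ok
Row 2: (2,0)X 2/3 ok · (2,1)X 2/2 ok · (2,2)X 1/4 unhappy · (2,3)O 2/4 ok · (2,4)X 0/4 unhappy · (2,5)O 3/4 ok · (2,6)O 3/3 ok
Row 3: (3,0)O 1/2 ok · (3,2)O 1/2 ok · (3,3)O 4/4 ok · (3,4)O 3/4 ok · (3,5)O 4/4 ok · (3,6)O 3/3 ok
Row 4: (4,0)O 2/2 ok · (4,1)O 1/1 ok · (4,3)O 2/2 ok · (4,4)O 3/3 ok · (4,5)O 3/3 ok · (4,6)O 2/2 ok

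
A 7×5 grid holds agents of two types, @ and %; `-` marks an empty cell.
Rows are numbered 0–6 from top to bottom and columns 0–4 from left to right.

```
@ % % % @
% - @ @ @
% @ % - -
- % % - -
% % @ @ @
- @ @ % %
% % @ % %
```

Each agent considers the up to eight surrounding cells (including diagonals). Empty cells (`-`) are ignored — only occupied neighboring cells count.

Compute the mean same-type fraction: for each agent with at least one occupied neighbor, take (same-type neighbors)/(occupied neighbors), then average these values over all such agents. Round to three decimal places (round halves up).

Row 0: (0,0)@ 0/2 · (0,1)% 2/4 · (0,2)% 2/4 · (0,3)% 1/5 · (0,4)@ 2/3
Row 1: (1,0)% 2/4 · (1,2)@ 2/6 · (1,3)@ 3/6 · (1,4)@ 2/3
Row 2: (2,0)% 2/3 · (2,1)@ 1/6 · (2,2)% 2/5
Row 3: (3,1)% 5/7 · (3,2)% 3/6
Row 4: (4,0)% 2/3 · (4,1)% 3/6 · (4,2)@ 3/7 · (4,3)@ 3/6 · (4,4)@ 1/3
Row 5: (5,1)@ 3/7 · (5,2)@ 4/8 · (5,3)% 3/8 · (5,4)% 3/5
Row 6: (6,0)% 1/2 · (6,1)% 1/4 · (6,2)@ 2/5 · (6,3)% 3/5 · (6,4)% 3/3
Sum over 28 agents: 0/2 + 2/4 + 2/4 + 1/5 + 2/3 + 2/4 + 2/6 + 3/6 + 2/3 + 2/3 + 1/6 + 2/5 + 5/7 + 3/6 + 2/3 + 3/6 + 3/7 + 3/6 + 1/3 + 3/7 + 4/8 + 3/8 + 3/5 + 1/2 + 1/4 + 2/5 + 3/5 + 3/3 = 3751/280; mean = 3751/280 ÷ 28 = 3751/7840 = 0.478443… → 0.478.

0.478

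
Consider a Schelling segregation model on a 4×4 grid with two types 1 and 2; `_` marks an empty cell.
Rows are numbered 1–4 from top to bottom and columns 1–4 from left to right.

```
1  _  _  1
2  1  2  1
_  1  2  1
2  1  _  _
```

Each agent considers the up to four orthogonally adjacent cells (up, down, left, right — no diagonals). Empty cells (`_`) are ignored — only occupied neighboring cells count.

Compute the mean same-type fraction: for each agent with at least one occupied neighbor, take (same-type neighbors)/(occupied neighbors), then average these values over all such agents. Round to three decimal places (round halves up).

Row 1: (1,1)1 0/1 · (1,4)1 1/1
Row 2: (2,1)2 0/2 · (2,2)1 1/3 · (2,3)2 1/3 · (2,4)1 2/3
Row 3: (3,2)1 2/3 · (3,3)2 1/3 · (3,4)1 1/2
Row 4: (4,1)2 0/1 · (4,2)1 1/2
Sum over 11 agents: 0/1 + 1/1 + 0/2 + 1/3 + 1/3 + 2/3 + 2/3 + 1/3 + 1/2 + 0/1 + 1/2 = 13/3; mean = 13/3 ÷ 11 = 13/33 = 0.393939… → 0.394.

0.394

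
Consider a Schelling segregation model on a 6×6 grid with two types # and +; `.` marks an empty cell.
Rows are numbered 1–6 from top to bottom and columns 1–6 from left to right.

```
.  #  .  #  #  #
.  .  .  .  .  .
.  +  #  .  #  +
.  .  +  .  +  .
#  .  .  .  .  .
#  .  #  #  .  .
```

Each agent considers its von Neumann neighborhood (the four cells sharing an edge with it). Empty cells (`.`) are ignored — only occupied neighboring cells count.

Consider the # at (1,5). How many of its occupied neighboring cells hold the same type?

Occupied neighbors of (1,5): (1,4)=#, (1,6)=#.
Same type (#): 2 of 2.

2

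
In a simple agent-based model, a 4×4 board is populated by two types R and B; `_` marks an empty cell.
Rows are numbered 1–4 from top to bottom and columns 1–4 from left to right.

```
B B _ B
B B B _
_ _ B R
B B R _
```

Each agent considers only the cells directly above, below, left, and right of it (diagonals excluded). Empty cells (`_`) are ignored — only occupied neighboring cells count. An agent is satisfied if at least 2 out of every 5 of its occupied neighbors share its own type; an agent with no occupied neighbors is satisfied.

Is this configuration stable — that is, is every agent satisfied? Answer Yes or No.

No

Row 1: (1,1)B 2/2 satisfied · (1,2)B 2/2 satisfied · (1,4)B 0/0 satisfied
Row 2: (2,1)B 2/2 satisfied · (2,2)B 3/3 satisfied · (2,3)B 2/2 satisfied
Row 3: (3,3)B 1/3 not · (3,4)R 0/1 not
Row 4: (4,1)B 1/1 satisfied · (4,2)B 1/2 satisfied · (4,3)R 0/2 not
For instance (3,3) has only 1/3 same-type neighbors, below 2/5.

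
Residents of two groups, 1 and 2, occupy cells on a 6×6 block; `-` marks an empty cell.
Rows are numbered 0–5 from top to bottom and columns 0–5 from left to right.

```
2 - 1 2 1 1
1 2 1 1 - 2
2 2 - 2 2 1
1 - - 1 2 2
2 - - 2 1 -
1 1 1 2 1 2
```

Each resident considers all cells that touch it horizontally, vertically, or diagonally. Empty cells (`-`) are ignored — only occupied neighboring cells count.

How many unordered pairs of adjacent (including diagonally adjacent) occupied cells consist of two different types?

39

Scan each occupied cell's neighbors to the right and below (and the two forward diagonals) so each pair is counted once.
Row 0: 2(0,0)–1(1,0)≠ 2(0,0)–2(1,1)= 1(0,2)–2(0,3)≠ 1(0,2)–1(1,2)= 1(0,2)–1(1,3)= 1(0,2)–2(1,1)≠ 2(0,3)–1(0,4)≠ 2(0,3)–1(1,3)≠ 2(0,3)–1(1,2)≠ 1(0,4)–1(0,5)= 1(0,4)–2(1,5)≠ 1(0,4)–1(1,3)= 1(0,5)–2(1,5)≠  → 8/13 unlike.
Row 1: 1(1,0)–2(1,1)≠ 1(1,0)–2(2,0)≠ 1(1,0)–2(2,1)≠ 2(1,1)–1(1,2)≠ 2(1,1)–2(2,1)= 2(1,1)–2(2,0)= 1(1,2)–1(1,3)= 1(1,2)–2(2,3)≠ 1(1,2)–2(2,1)≠ 1(1,3)–2(2,3)≠ 1(1,3)–2(2,4)≠ 2(1,5)–1(2,5)≠ 2(1,5)–2(2,4)=  → 9/13 unlike.
Row 2: 2(2,0)–2(2,1)= 2(2,0)–1(3,0)≠ 2(2,1)–1(3,0)≠ 2(2,3)–2(2,4)= 2(2,3)–1(3,3)≠ 2(2,3)–2(3,4)= 2(2,4)–1(2,5)≠ 2(2,4)–2(3,4)= 2(2,4)–2(3,5)= 2(2,4)–1(3,3)≠ 1(2,5)–2(3,5)≠ 1(2,5)–2(3,4)≠  → 7/12 unlike.
Row 3: 1(3,0)–2(4,0)≠ 1(3,3)–2(3,4)≠ 1(3,3)–2(4,3)≠ 1(3,3)–1(4,4)= 2(3,4)–2(3,5)= 2(3,4)–1(4,4)≠ 2(3,4)–2(4,3)= 2(3,5)–1(4,4)≠  → 5/8 unlike.
Row 4: 2(4,0)–1(5,0)≠ 2(4,0)–1(5,1)≠ 2(4,3)–1(4,4)≠ 2(4,3)–2(5,3)= 2(4,3)–1(5,4)≠ 2(4,3)–1(5,2)≠ 1(4,4)–1(5,4)= 1(4,4)–2(5,5)≠ 1(4,4)–2(5,3)≠  → 7/9 unlike.
Row 5: 1(5,0)–1(5,1)= 1(5,1)–1(5,2)= 1(5,2)–2(5,3)≠ 2(5,3)–1(5,4)≠ 1(5,4)–2(5,5)≠  → 3/5 unlike.
Total adjacent occupied pairs: 60; unlike-type pairs: 39.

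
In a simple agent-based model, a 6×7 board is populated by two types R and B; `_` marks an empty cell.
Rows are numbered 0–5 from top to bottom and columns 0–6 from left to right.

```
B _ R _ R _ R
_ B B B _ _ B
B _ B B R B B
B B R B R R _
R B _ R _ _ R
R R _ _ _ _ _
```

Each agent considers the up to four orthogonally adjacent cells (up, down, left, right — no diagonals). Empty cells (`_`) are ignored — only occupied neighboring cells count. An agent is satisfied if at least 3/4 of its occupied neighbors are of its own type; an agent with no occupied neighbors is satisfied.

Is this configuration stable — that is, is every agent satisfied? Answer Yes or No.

No

(0,0)B 0/0 ok
(0,2)R 0/1 unhappy
(0,4)R 0/0 ok
(0,6)R 0/1 unhappy
(1,1)B 1/1 ok
(1,2)B 3/4 ok
(1,3)B 2/2 ok
(1,6)B 1/2 unhappy
(2,0)B 1/1 ok
(2,2)B 2/3 unhappy
(2,3)B 3/4 ok
(2,4)R 1/3 unhappy
(2,5)B 1/3 unhappy
(2,6)B 2/2 ok
(3,0)B 2/3 unhappy
(3,1)B 2/3 unhappy
(3,2)R 0/3 unhappy
(3,3)B 1/4 unhappy
(3,4)R 2/3 unhappy
(3,5)R 1/2 unhappy
(4,0)R 1/3 unhappy
(4,1)B 1/3 unhappy
(4,3)R 0/1 unhappy
(4,6)R 0/0 ok
(5,0)R 2/2 ok
(5,1)R 1/2 unhappy
For instance (0,2) has only 0/1 same-type neighbors, below 3/4.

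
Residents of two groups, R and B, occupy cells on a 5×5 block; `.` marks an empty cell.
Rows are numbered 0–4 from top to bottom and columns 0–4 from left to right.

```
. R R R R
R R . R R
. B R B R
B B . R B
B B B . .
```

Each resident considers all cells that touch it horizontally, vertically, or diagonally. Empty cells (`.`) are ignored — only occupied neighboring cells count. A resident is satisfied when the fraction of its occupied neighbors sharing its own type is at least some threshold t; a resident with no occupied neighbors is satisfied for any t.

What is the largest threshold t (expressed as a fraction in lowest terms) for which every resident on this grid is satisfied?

(0,1)R 3/3
(0,2)R 4/4
(0,3)R 4/4
(0,4)R 3/3
(1,0)R 2/3
(1,1)R 4/5
(1,3)R 6/7
(1,4)R 4/5
(2,1)B 2/5
(2,2)R 3/6
(2,3)B 1/6
(2,4)R 3/5
(3,0)B 4/4
(3,1)B 5/6
(3,3)R 2/5
(3,4)B 1/3
(4,0)B 3/3
(4,1)B 4/4
(4,2)B 2/3
The smallest same-type fraction is 1/6 at (2,3), which reduces to 1/6. Any threshold above that leaves this resident unsatisfied.

1/6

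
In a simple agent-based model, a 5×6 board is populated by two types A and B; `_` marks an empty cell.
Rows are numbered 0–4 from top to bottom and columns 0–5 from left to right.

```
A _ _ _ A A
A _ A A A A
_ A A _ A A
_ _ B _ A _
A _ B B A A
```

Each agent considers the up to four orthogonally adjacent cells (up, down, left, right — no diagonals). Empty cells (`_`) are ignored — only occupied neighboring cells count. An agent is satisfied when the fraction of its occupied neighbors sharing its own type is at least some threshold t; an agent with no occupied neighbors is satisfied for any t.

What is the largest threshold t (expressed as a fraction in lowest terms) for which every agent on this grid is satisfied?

(0,0)A 1/1
(0,4)A 2/2
(0,5)A 2/2
(1,0)A 1/1
(1,2)A 2/2
(1,3)A 2/2
(1,4)A 4/4
(1,5)A 3/3
(2,1)A 1/1
(2,2)A 2/3
(2,4)A 3/3
(2,5)A 2/2
(3,2)B 1/2
(3,4)A 2/2
(4,0)A — no occupied neighbors
(4,2)B 2/2
(4,3)B 1/2
(4,4)A 2/3
(4,5)A 1/1
The smallest same-type fraction is 1/2 at (3,2), which reduces to 1/2. Any threshold above that leaves this agent unsatisfied.

1/2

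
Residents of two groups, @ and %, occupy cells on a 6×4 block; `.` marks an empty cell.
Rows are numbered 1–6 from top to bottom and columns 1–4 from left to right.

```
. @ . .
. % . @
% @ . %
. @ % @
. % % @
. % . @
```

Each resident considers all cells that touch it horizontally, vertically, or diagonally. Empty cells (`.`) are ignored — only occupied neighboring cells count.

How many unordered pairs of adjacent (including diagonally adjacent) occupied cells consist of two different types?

Scan each occupied cell's neighbors to the right and below (and the two forward diagonals) so each pair is counted once.
From row 1: 1 unlike of 1 pairs (running 1/1).
From row 2: 2 unlike of 3 pairs (running 3/4).
From row 3: 4 unlike of 6 pairs (running 7/10).
From row 4: 6 unlike of 9 pairs (running 13/19).
From row 5: 2 unlike of 6 pairs (running 15/25).
Total adjacent occupied pairs: 25; unlike-type pairs: 15.

15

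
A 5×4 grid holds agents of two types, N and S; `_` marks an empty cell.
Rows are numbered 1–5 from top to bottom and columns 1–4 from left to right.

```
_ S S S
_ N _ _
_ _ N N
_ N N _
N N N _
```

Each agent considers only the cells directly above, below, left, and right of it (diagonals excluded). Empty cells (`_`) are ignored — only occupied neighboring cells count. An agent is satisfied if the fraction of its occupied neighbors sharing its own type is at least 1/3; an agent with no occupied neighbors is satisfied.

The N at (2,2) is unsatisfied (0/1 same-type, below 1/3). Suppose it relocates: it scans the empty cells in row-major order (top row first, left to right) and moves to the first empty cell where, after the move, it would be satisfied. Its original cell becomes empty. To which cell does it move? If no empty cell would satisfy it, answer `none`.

Vacating (2,2). Empty cells in order:
  (1,1): 0/1 same-type → still unsatisfied.
  (2,1): 0/0 same-type → satisfied — stop here.

(2,1)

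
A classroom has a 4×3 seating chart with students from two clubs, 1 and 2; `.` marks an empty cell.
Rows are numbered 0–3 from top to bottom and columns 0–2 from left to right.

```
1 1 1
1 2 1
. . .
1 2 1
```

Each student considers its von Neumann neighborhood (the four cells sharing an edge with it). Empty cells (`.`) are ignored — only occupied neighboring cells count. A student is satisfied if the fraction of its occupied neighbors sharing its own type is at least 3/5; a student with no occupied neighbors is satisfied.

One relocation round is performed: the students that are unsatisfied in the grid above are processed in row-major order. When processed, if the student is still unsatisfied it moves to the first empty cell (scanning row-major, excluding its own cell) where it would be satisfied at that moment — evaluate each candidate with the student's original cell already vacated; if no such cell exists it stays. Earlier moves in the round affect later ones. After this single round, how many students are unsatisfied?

1

Initially unsatisfied (in order): (1,0), (1,1), (1,2), (3,0), (3,1), (3,2).
  (1,0) → (2,0).
  (1,1): no empty cell satisfies it; stays.
  (1,2) → (1,0).
  (3,0) → (2,2).
  (3,1): no empty cell satisfies it; stays.
  (3,2) → (1,2).
Resulting grid:
1 1 1
1 2 1
1 . 1
. 2 .
Unsatisfied now: (1,1).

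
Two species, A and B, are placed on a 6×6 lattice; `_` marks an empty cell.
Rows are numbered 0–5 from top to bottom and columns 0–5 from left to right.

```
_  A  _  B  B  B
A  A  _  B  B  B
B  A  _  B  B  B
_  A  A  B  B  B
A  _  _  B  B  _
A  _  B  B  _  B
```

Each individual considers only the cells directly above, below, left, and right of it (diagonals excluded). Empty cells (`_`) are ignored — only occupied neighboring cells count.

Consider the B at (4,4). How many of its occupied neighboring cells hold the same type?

2

Occupied neighbors of (4,4): (3,4)=B, (4,3)=B.
Same type (B): 2 of 2.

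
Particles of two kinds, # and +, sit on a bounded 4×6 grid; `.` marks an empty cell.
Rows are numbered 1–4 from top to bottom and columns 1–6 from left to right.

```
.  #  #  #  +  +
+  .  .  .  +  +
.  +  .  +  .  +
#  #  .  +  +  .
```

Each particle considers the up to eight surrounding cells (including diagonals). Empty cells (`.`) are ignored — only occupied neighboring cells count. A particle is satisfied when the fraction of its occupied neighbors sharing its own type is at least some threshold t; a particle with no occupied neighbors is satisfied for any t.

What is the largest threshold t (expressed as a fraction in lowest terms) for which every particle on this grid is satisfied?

(1,2)# 1/2
(1,3)# 2/2
(1,4)# 1/3
(1,5)+ 3/4
(1,6)+ 3/3
(2,1)+ 1/2
(2,5)+ 5/6
(2,6)+ 4/4
(3,2)+ 1/3
(3,4)+ 3/3
(3,6)+ 3/3
(4,1)# 1/2
(4,2)# 1/2
(4,4)+ 2/2
(4,5)+ 3/3
The smallest same-type fraction is 1/3 at (1,4), which reduces to 1/3. Any threshold above that leaves this particle unsatisfied.

1/3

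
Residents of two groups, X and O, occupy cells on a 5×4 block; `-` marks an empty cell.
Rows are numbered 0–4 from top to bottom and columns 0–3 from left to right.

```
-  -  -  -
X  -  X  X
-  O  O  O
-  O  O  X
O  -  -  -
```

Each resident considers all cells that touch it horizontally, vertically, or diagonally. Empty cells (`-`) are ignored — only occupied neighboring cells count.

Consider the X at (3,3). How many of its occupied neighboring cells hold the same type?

0

Occupied neighbors of (3,3): (2,2)=O, (2,3)=O, (3,2)=O.
Same type (X): 0 of 3.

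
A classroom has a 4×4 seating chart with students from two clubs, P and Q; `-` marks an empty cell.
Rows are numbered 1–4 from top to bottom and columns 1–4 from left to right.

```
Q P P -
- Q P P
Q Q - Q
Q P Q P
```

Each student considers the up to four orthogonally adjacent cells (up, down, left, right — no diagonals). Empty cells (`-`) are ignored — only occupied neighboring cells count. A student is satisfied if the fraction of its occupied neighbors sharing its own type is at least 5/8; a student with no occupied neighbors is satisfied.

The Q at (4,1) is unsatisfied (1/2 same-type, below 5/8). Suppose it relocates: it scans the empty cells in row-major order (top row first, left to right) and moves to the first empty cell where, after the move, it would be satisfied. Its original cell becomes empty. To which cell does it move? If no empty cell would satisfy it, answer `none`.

(2,1)

Vacating (4,1). Empty cells in order:
  (1,4): 0/2 same-type → still unsatisfied.
  (2,1): 3/3 same-type → satisfied — stop here.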